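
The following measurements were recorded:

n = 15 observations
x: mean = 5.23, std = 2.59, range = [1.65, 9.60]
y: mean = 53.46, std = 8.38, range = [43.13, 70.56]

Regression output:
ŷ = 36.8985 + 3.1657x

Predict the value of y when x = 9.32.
ŷ = 66.4028

Plug x = 9.32 into the fitted line:

ŷ = 36.8985 + 3.1657 × 9.32
ŷ = 36.8985 + 29.5043
ŷ = 66.4028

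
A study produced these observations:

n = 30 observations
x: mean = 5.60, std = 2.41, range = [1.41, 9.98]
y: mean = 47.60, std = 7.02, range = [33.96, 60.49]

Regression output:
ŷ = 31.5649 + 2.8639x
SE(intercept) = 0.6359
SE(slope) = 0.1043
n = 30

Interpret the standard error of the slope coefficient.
SE(β̂₁) = 0.1043 is the estimated standard deviation of the slope estimate across repeated samples; relative to β̂₁ = 2.8639 that is 3.6%, a precise estimate.

SE(β̂₁) = s / √Sxx, where s is the residual standard deviation and Sxx = Σ(x − x̄)². It is the yardstick for how far β̂₁ = 2.8639 could plausibly be from the true slope.

Relative precision:
- SE / |β̂₁| = 0.1043 / 2.8639 = 3.6%
- Rule of thumb (under 20%: precise; 20% to under 50%: moderately precise; 50% or more: imprecise) → precise

Link to interval estimation: a confidence interval for β₁ is β̂₁ ± t* × 0.1043, so SE sets the half-width per unit of t*.

What drives SE(β̂₁): wider spread of x values → smaller SE.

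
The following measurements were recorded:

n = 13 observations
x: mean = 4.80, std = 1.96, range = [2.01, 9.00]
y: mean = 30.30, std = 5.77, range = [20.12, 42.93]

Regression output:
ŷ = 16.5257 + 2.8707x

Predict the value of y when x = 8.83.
ŷ = 41.8740

To predict y for x = 8.83, substitute into the regression equation:

ŷ = 16.5257 + 2.8707 × 8.83
ŷ = 16.5257 + 25.3483
ŷ = 41.8740

This is a point prediction; actual observations scatter around it by roughly the residual standard deviation.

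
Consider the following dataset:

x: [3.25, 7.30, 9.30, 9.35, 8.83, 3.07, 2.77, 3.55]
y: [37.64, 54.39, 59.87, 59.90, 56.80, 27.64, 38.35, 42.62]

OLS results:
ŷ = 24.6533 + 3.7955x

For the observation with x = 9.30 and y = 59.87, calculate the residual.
Residual = -0.0815

The residual is the difference between the actual value and the predicted value:

Residual = y - ŷ

Step 1: Calculate predicted value
ŷ = 24.6533 + 3.7955 × 9.30
ŷ = 59.9515

Step 2: Calculate residual
Residual = 59.87 - 59.9515
Residual = -0.0815

The residual is negative, so the observed y = 59.87 sits below the regression line (the line overestimates it by 0.0815).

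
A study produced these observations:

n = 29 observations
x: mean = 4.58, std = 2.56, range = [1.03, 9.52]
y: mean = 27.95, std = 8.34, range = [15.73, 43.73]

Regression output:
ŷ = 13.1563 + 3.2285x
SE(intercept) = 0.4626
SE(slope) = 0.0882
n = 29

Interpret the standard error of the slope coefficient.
SE(slope) = 0.0882 measures the uncertainty in the estimated slope. The coefficient is estimated precisely (SE/|β̂₁| = 2.7%).

SE(β̂₁) = 0.0882 says: if we drew many samples of n = 29 from the same population and refit each time, the fitted slopes would scatter with a standard deviation of roughly 0.0882 around the true β₁.

Relative precision:
- SE / |β̂₁| = 0.0882 / 3.2285 = 2.7%
- Rule of thumb (under 20%: precise; 20% to under 50%: moderately precise; 50% or more: imprecise) → precise

Link to interval estimation: a confidence interval for β₁ is β̂₁ ± t* × 0.0882, so SE sets the half-width per unit of t*.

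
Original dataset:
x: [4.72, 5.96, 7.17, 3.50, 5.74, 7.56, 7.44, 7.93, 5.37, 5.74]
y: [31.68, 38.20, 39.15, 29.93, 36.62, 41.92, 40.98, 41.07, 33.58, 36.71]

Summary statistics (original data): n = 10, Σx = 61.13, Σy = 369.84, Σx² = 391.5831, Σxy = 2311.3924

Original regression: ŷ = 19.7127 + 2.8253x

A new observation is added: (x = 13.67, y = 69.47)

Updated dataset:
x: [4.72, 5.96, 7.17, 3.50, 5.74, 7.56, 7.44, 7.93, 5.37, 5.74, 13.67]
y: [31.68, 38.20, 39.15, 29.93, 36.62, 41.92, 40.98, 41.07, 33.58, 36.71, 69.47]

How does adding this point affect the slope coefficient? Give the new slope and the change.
New slope β₁ = 3.9211 versus 2.8253 before: a change of +1.0958 (+38.8%).

The new point has HIGH LEVERAGE: x = 13.67 is far from the original mean x̄ = 61.13/10 ≈ 6.11 (original range [3.50, 7.93]).

Step 1: Update the sums with the new point (n goes from 10 to 11)
Σx  = 61.13 + 13.67 = 74.80
Σy  = 369.84 + 69.47 = 439.31
Σx² = 391.5831 + 13.67² = 391.5831 + 186.8689 = 578.4520
Σxy = 2311.3924 + 13.67×69.47 = 2311.3924 + 949.6549 = 3261.0473

Step 2: Recompute the slope with b₁ = (nΣxy − ΣxΣy) / (nΣx² − (Σx)²)
Numerator   = 11×3261.0473 − 74.80×439.31 = 35871.5203 − 32860.3880 = 3011.1323
Denominator = 11×578.4520 − 74.80² = 6362.9720 − 5595.0400 = 767.9320
b₁(new) = 3011.1323 / 767.9320 = 3.9211

(Same formula on the original sums: (10×2311.3924 − 61.13×369.84) / (10×391.5831 − 61.13²) = 505.6048 / 178.9541 = 2.8253, matching the given fit.)

Step 3: Change in slope
Δβ₁ = 3.9211 − 2.8253 = +1.0958
Relative change = +1.0958 / 2.8253 × 100% = +38.8%
→ the slope increases when the point is added.

Because the point sits above the extension of the original line at a high-leverage x, it tilts the fit up.
In practice: check such a point for data-entry or measurement error.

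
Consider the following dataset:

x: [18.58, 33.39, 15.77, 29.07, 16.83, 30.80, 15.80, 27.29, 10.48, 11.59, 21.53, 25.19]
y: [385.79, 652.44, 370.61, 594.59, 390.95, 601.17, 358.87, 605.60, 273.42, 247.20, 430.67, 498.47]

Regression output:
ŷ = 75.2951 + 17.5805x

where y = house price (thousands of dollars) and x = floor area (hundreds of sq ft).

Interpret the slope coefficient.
For each additional hundred sq ft of floor area, predicted house price increases by approximately 17.5805 thousand dollars.

β₁ = 17.5805 is the change in predicted house price (thousand dollars) per additional hundred sq ft of floor area.

Interpretation:
- Floor area up by 1 hundred sq ft → predicted house price increases by 17.5805 thousand dollars
- This is a linear approximation: the same per-unit change is assumed across the whole observed x range
- The sign (+) gives the direction; the magnitude 17.5805 gives the size of the effect per hundred sq ft

(β₀ = 75.2951 is the fitted value at x = 0 and is not part of the slope interpretation.)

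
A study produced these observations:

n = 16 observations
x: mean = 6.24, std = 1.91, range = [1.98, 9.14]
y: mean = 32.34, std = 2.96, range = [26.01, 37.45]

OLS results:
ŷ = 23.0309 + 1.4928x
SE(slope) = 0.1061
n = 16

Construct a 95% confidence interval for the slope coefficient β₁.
The 95% CI for β₁ is (1.2652, 1.7204)

Confidence interval for the slope:

The 95% CI for β₁ is: β̂₁ ± t*(α/2, n-2) × SE(β̂₁)

Step 1: Find critical t-value
- Confidence level = 0.95
- Degrees of freedom = n - 2 = 16 - 2 = 14
- t*(α/2, 14) = 2.1448

Step 2: Calculate margin of error
Margin = 2.1448 × 0.1061 = 0.2276

Step 3: Construct interval
CI = 1.4928 ± 0.2276
CI = (1.2652, 1.7204)

Interpretation: We are 95% confident that the true slope β₁ lies between 1.2652 and 1.7204.
Since 0 is outside the interval, a two-sided test at α = 0.05 would reject H₀: β₁ = 0.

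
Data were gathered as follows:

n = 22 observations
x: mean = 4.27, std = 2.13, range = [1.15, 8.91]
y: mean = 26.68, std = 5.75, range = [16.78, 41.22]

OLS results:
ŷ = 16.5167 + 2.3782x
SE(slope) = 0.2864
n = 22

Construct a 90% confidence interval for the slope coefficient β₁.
The 90% CI for β₁ is (1.8842, 2.8722)

Confidence interval for the slope:

The 90% CI for β₁ is: β̂₁ ± t*(α/2, n-2) × SE(β̂₁)

Step 1: Find critical t-value
- Confidence level = 0.9
- Degrees of freedom = n - 2 = 22 - 2 = 20
- t*(α/2, 20) = 1.7247

Step 2: Calculate margin of error
Margin = 1.7247 × 0.2864 = 0.4940

Step 3: Construct interval
CI = 2.3782 ± 0.4940
CI = (1.8842, 2.8722)

Interpretation: We are 90% confident that the true slope β₁ lies between 1.8842 and 2.8722.
Since 0 is outside the interval, a two-sided test at α = 0.10 would reject H₀: β₁ = 0.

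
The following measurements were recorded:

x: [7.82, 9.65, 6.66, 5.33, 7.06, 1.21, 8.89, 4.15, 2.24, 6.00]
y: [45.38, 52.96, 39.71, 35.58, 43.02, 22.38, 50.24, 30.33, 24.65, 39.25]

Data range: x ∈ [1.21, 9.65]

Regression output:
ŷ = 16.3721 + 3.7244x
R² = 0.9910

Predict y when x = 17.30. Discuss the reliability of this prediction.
The equation gives ŷ = 80.8042; however x = 17.30 is 7.65 units above the observed range, so this extrapolated value should not be trusted.

Prediction calculation:
ŷ = 16.3721 + 3.7244 × 17.30
ŷ = 80.8042

Reliability:
- Data range: x ∈ [1.21, 9.65]
- Prediction point: x = 17.30 is 7.65 units above the observed range → this is EXTRAPOLATION, not interpolation

Why that matters here:
- R² describes fit only over the sampled x values; it says nothing about behaviour beyond them
- The standard error of prediction grows with (x − x̄)², and x = 17.30 is far from x̄ = 5.90
- The linear relationship may not hold outside the observed range

A defensible statement: 'if the linear trend continued to x = 17.30, y would be about 80.8042' — the premise is untested.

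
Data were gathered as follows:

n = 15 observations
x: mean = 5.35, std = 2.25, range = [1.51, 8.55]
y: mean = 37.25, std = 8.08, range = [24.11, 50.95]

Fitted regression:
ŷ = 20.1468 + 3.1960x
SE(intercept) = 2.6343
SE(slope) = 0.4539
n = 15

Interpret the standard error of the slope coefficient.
SE(β̂₁) = 0.4539 is the estimated standard deviation of the slope estimate across repeated samples; relative to β̂₁ = 3.1960 that is 14.2%, a precise estimate.

What SE measures:
- The standard error quantifies the sampling variability of the coefficient estimate
- It is the estimated standard deviation of β̂₁ across hypothetical repeated samples of the same size
- Smaller SE → more precise estimate

Relative precision:
- SE / |β̂₁| = 0.4539 / 3.1960 = 14.2%
- Rule of thumb (under 20%: precise; 20% to under 50%: moderately precise; 50% or more: imprecise) → precise

Link to the t-test: t = β̂₁ / SE(β̂₁) = 3.1960 / 0.4539 = 7.0412, the statistic for H₀: β₁ = 0.

What drives SE(β̂₁): more residual scatter → larger SE; wider spread of x values → smaller SE.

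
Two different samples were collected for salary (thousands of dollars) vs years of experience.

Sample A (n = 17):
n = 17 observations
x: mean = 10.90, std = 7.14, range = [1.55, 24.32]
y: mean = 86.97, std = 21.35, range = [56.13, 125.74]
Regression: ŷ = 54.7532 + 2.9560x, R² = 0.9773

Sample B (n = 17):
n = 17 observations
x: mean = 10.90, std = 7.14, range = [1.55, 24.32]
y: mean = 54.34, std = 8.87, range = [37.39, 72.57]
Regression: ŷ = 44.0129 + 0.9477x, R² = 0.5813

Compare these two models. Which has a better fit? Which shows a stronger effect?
Model A has the better fit (R² = 0.9773 vs 0.5813). Model A shows the stronger effect (|β₁| = 2.9560 vs 0.9477).

Model Comparison:

Fit — compare R²:
- Model A: R² = 0.9773 → 97.73% of variance in salary explained
- Model B: R² = 0.5813 → 58.13% of variance in salary explained
- 0.9773 > 0.5813 → Model A has the better fit

Strength of effect — compare |β₁|:
- Model A: β₁ = 2.9560 → predicted salary rises 2.9560 thousand dollars per additional year of experience
- Model B: β₁ = 0.9477 → predicted salary rises 0.9477 thousand dollars per additional year of experience
- |2.9560| > |0.9477| → Model A shows the stronger marginal effect

Notes:
- R² measures how tightly points cluster around the line; β₁ measures how steep the line is — they answer different questions.
- The two samples could reflect different populations, time periods, or measurement quality.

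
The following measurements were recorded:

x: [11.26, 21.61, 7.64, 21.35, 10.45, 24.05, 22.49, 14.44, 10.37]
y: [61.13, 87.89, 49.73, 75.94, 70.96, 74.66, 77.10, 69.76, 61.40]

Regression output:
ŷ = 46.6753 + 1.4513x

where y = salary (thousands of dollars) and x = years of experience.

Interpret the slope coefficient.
An increase of one year in experience is associated with a 1.4513 thousand dollars increase in predicted salary.

The slope coefficient β₁ = 1.4513 represents the marginal effect of experience on salary.

Interpretation:
- Experience up by 1 year → predicted salary increases by 1.4513 thousand dollars
- The effect is assumed constant over the observed range of x (linearity)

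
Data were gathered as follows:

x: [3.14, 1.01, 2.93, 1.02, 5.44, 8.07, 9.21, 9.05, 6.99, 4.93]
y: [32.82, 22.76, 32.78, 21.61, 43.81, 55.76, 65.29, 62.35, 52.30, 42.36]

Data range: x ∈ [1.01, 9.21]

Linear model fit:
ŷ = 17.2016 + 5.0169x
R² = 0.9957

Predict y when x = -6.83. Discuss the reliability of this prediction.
The equation gives ŷ = -17.0638; however x = -6.83 is 7.84 units below the observed range, so this extrapolated value should not be trusted.

Prediction calculation:
ŷ = 17.2016 + 5.0169 × (-6.83)
ŷ = -17.0638

Reliability:
- Data range: x ∈ [1.01, 9.21]
- Prediction point: x = -6.83 is 7.84 units below the observed range → this is EXTRAPOLATION, not interpolation

Why that matters here:
- Real relationships often flatten, saturate, or turn nonlinear at extremes
- There are no observations near this x to validate the fitted line there

The R² = 0.9957 only validates the fit within [1.01, 9.21]; treat ŷ = -17.0638 with caution.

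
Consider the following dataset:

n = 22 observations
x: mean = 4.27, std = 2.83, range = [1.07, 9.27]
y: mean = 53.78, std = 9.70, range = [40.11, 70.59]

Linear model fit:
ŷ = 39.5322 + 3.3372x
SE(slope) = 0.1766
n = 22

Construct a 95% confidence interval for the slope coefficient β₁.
The 95% CI for β₁ is (2.9688, 3.7056)

Confidence interval for the slope:

The 95% CI for β₁ is: β̂₁ ± t*(α/2, n-2) × SE(β̂₁)

Step 1: Find critical t-value
- Confidence level = 0.95
- Degrees of freedom = n - 2 = 22 - 2 = 20
- t*(α/2, 20) = 2.0860

Step 2: Calculate margin of error
Margin = 2.0860 × 0.1766 = 0.3684

Step 3: Construct interval
CI = 3.3372 ± 0.3684
CI = (2.9688, 3.7056)

Interpretation: intervals built this way capture the true β₁ in 95% of repeated samples; here the plausible range for the per-unit effect of x on y is 2.9688 to 3.7056.
Both endpoints are positive, so the data support a genuinely positive slope at this confidence level.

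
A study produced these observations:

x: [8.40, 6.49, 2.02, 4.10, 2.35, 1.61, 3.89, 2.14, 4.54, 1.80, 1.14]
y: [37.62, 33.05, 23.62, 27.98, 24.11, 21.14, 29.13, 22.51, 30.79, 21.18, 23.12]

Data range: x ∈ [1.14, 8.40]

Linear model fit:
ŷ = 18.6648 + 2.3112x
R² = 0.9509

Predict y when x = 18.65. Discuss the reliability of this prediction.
The equation gives ŷ = 61.7687; however x = 18.65 is 10.25 units above the observed range, so this extrapolated value should not be trusted.

Prediction calculation:
ŷ = 18.6648 + 2.3112 × 18.65
ŷ = 61.7687

Reliability:
- Data range: x ∈ [1.14, 8.40]
- Prediction point: x = 18.65 is 10.25 units above the observed range → this is EXTRAPOLATION, not interpolation

Why that matters here:
- There are no observations near this x to validate the fitted line there
- R² describes fit only over the sampled x values; it says nothing about behaviour beyond them

A defensible statement: 'if the linear trend continued to x = 18.65, y would be about 61.7687' — the premise is untested.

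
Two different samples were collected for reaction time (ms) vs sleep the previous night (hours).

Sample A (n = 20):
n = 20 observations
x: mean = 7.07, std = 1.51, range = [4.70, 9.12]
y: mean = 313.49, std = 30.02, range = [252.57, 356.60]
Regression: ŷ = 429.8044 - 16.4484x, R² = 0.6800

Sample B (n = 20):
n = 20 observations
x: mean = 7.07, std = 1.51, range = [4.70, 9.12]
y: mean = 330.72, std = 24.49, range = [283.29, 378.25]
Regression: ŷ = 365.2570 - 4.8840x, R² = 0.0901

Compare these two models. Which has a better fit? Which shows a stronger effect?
Model A has the better fit (R² = 0.6800 vs 0.0901). Model A shows the stronger effect (|β₁| = 16.4484 vs 4.8840).

Model Comparison:

Which explains more variance? (R²)
- Model A: R² = 0.6800 → 68.00% of variance in reaction time explained
- Model B: R² = 0.0901 → 9.01% of variance in reaction time explained
- 0.6800 > 0.0901 → Model A has the better fit

Effect size (slope magnitude):
- Model A: β₁ = -16.4484 → predicted reaction time falls 16.4484 ms per additional hour of sleep
- Model B: β₁ = -4.8840 → predicted reaction time falls 4.8840 ms per additional hour of sleep
- |-16.4484| > |-4.8840| → Model A shows the stronger marginal effect

Notes:
- A better fit (higher R²) doesn't necessarily mean a more important relationship.
- R² measures how tightly points cluster around the line; β₁ measures how steep the line is — they answer different questions.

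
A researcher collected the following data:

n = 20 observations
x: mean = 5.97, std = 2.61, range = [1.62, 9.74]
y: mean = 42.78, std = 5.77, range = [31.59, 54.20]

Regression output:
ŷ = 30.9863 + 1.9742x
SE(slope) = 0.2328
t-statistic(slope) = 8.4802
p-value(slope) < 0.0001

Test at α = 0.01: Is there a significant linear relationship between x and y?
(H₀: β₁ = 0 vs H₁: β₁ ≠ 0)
p-value < 0.0001 < α = 0.01, so we reject H₀. The relationship is significant.

Hypothesis test for the slope coefficient:

H₀: β₁ = 0 (no linear relationship)
H₁: β₁ ≠ 0 (linear relationship exists)

Test statistic: t = β̂₁ / SE(β̂₁) = 1.9742 / 0.2328 = 8.4802

With df = 18, the two-sided p-value for |t| = 8.4802 is <0.0001.

Decision rule: reject H₀ if p-value < α.
p-value < 0.0001 < α = 0.01 → reject H₀.

Conclusion: the linear association between x and y is significant at the 1% level.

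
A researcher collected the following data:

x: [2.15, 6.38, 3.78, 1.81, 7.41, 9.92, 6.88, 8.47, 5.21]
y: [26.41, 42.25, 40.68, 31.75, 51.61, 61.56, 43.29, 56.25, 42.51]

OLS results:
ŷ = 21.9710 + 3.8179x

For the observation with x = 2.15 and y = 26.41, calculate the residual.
Residual = -3.7695

The residual is the difference between the actual value and the predicted value:

Residual = y - ŷ

Step 1: Calculate predicted value
ŷ = 21.9710 + 3.8179 × 2.15
ŷ = 30.1795

Step 2: Calculate residual
Residual = 26.41 - 30.1795
Residual = -3.7695

Sign check: y < ŷ, so the point is below the line and the fit overestimates here.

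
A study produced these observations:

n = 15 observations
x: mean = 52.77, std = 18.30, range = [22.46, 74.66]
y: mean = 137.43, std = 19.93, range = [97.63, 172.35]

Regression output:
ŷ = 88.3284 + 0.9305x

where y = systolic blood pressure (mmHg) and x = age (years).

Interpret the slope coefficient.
An increase of one year in age is associated with a 0.9305 mmHg increase in predicted blood pressure.

The slope coefficient β₁ = 0.9305 represents the marginal effect of age on blood pressure.

Interpretation:
- Age up by 1 year → predicted blood pressure increases by 0.9305 mmHg
- This is a linear approximation: the same per-unit change is assumed across the whole observed x range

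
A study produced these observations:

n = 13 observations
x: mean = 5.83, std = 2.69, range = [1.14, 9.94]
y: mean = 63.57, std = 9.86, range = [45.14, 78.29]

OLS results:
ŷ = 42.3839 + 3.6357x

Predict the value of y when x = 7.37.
ŷ = 69.1790

To predict y for x = 7.37, substitute into the regression equation:

ŷ = 42.3839 + 3.6357 × 7.37
ŷ = 42.3839 + 26.7951
ŷ = 69.1790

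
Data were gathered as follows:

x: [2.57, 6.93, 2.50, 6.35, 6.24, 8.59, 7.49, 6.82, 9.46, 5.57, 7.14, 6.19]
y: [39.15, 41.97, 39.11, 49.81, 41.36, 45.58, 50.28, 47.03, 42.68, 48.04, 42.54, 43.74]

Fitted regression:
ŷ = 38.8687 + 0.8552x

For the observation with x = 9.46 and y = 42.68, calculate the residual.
Residual = -4.2789

The residual is the difference between the actual value and the predicted value:

Residual = y - ŷ

Step 1: Calculate predicted value
ŷ = 38.8687 + 0.8552 × 9.46
ŷ = 46.9589

Step 2: Calculate residual
Residual = 42.68 - 46.9589
Residual = -4.2789

The residual is negative, so the observed y = 42.68 sits below the regression line (the line overestimates it by 4.2789).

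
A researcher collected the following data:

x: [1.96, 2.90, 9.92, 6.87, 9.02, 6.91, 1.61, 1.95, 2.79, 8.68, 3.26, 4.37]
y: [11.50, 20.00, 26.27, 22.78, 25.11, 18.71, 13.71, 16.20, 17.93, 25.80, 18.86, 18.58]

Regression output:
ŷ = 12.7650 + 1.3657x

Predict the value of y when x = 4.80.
ŷ = 19.3204

To predict y for x = 4.80, substitute into the regression equation:

ŷ = 12.7650 + 1.3657 × 4.80
ŷ = 12.7650 + 6.5554
ŷ = 19.3204

This is the fitted mean response at that x — an individual observation would come with a wider prediction interval.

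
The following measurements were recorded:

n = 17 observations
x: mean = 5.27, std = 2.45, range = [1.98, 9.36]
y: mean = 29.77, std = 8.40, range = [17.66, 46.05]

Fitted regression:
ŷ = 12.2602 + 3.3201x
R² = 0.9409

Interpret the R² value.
About 94.09% of the variability in y is accounted for by the regression on x (R² = 0.9409) — a strong linear fit.

R² = 1 − SS_res/SS_tot compares the residual scatter to the total scatter of y about its mean.

Here R² = 0.9409:
- Explained: 94.09% of the variation in y
- Unexplained (residual): 100% − 94.09% = 5.91%
- Rule of thumb (below 0.3 weak; 0.3 to below 0.7 moderate; 0.7 and above strong) → strong

Equivalently, for simple linear regression R² = r², so |r| = √0.9409 ≈ 0.9700.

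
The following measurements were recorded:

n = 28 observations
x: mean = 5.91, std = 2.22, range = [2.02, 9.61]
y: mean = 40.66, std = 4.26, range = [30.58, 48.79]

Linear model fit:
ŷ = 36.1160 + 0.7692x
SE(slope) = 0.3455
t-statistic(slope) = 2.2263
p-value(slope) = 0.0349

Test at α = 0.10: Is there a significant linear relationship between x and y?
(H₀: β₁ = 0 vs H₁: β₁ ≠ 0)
p-value = 0.0349 < α = 0.10, so we reject H₀. The relationship is significant.

Hypothesis test for the slope coefficient:

H₀: β₁ = 0 (no linear relationship)
H₁: β₁ ≠ 0 (linear relationship exists)

Test statistic: t = β̂₁ / SE(β̂₁) = 0.7692 / 0.3455 = 2.2263

With df = 26, the two-sided p-value for |t| = 2.2263 is 0.0349.

Decision rule: reject H₀ if p-value < α.
p-value = 0.0349 < α = 0.10 → reject H₀.

At α = 0.10 the data do provide convincing evidence of a nonzero slope.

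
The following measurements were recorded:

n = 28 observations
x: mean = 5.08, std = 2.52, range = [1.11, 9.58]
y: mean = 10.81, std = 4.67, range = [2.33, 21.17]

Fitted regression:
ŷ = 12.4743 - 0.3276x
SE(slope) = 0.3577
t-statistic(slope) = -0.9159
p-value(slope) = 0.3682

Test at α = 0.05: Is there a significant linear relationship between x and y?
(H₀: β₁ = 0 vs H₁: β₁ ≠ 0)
Since p-value = 0.3682 ≥ α = 0.05, fail to reject H₀ — the slope is not significantly different from 0.

Hypothesis test for the slope coefficient:

H₀: β₁ = 0 (no linear relationship)
H₁: β₁ ≠ 0 (linear relationship exists)

Test statistic: t = β̂₁ / SE(β̂₁) = -0.3276 / 0.3577 = -0.9159

With df = 26, the two-sided p-value for |t| = 0.9159 is 0.3682.

Decision rule: reject H₀ if p-value < α.
p-value = 0.3682 ≥ α = 0.05 → fail to reject H₀.

There is not sufficient evidence at the 5% significance level to conclude that a linear relationship exists between x and y.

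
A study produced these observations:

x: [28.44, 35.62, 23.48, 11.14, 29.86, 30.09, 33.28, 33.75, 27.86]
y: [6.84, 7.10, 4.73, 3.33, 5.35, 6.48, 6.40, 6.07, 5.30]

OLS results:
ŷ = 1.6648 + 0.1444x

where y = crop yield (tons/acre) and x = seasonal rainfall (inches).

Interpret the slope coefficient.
On average, crop yield is about 0.1444 tons/acre higher for every extra inch of rainfall.

β₁ = 0.1444 is the change in predicted crop yield (tons/acre) per additional inch of rainfall.

Interpretation:
- Rainfall up by 1 inch → predicted crop yield increases by 0.1444 tons/acre
- This is a linear approximation: the same per-unit change is assumed across the whole observed x range
- The slope describes association in these data, not necessarily a causal effect

(β₀ = 1.6648 is the fitted value at x = 0 and is not part of the slope interpretation.)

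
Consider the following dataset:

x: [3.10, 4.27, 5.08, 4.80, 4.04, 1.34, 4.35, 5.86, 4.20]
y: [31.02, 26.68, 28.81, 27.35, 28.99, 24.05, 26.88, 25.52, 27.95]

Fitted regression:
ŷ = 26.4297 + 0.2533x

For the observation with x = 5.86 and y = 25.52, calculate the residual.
Residual = -2.3940

The residual is the difference between the actual value and the predicted value:

Residual = y - ŷ

Step 1: Calculate predicted value
ŷ = 26.4297 + 0.2533 × 5.86
ŷ = 27.9140

Step 2: Calculate residual
Residual = 25.52 - 27.9140
Residual = -2.3940

Sign check: y < ŷ, so the point is below the line and the fit overestimates here.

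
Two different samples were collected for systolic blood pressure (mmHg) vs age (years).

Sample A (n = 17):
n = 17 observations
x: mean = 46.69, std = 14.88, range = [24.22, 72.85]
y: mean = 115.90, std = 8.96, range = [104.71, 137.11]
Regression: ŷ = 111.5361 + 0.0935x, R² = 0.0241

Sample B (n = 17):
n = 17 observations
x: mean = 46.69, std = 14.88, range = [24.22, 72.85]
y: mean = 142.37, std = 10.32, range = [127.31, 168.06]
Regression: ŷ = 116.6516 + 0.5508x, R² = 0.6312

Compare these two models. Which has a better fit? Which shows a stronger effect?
Model B has the better fit (R² = 0.6312 vs 0.0241). Model B shows the stronger effect (|β₁| = 0.5508 vs 0.0935).

Model Comparison:

Goodness of fit (R²):
- Model A: R² = 0.0241 → 2.41% of variance in blood pressure explained
- Model B: R² = 0.6312 → 63.12% of variance in blood pressure explained
- 0.6312 > 0.0241 → Model B has the better fit

Which has the larger per-year effect? (|β₁|)
- Model A: β₁ = 0.0935 → predicted blood pressure rises 0.0935 mmHg per additional year of age
- Model B: β₁ = 0.5508 → predicted blood pressure rises 0.5508 mmHg per additional year of age
- |0.0935| < |0.5508| → Model B shows the stronger marginal effect

Notes:
- The two samples could reflect different populations, time periods, or measurement quality.
- A better fit (higher R²) doesn't necessarily mean a more important relationship.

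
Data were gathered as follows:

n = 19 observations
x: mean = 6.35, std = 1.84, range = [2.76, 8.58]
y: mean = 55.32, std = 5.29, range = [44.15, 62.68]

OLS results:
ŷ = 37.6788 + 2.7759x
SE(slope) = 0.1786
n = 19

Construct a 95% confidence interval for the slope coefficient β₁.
The 95% CI for β₁ is (2.3991, 3.1527)

Confidence interval for the slope:

The 95% CI for β₁ is: β̂₁ ± t*(α/2, n-2) × SE(β̂₁)

Step 1: Find critical t-value
- Confidence level = 0.95
- Degrees of freedom = n - 2 = 19 - 2 = 17
- t*(α/2, 17) = 2.1098

Step 2: Calculate margin of error
Margin = 2.1098 × 0.1786 = 0.3768

Step 3: Construct interval
CI = 2.7759 ± 0.3768
CI = (2.3991, 3.1527)

Interpretation: each one-unit increase in x is associated with a change in mean y of between 2.3991 and 3.1527, with 95% confidence.
Both endpoints are positive, so the data support a genuinely positive slope at this confidence level.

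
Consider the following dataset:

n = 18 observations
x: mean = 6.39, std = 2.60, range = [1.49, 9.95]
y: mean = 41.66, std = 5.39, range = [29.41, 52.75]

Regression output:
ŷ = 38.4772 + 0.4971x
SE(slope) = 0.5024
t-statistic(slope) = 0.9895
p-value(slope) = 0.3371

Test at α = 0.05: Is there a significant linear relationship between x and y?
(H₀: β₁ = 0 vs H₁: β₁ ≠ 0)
Since p-value = 0.3371 ≥ α = 0.05, fail to reject H₀ — the slope is not significantly different from 0.

Hypothesis test for the slope coefficient:

H₀: β₁ = 0 (no linear relationship)
H₁: β₁ ≠ 0 (linear relationship exists)

Test statistic: t = β̂₁ / SE(β̂₁) = 0.4971 / 0.5024 = 0.9895

The p-value (0.3371) is the probability, under H₀, of a t-statistic at least as extreme as |t| = 0.9895 (two-sided, df = n − 2 = 16).

Decision rule: reject H₀ if p-value < α.
p-value = 0.3371 ≥ α = 0.05 → fail to reject H₀.

Conclusion: the linear association between x and y is not significant at the 5% level.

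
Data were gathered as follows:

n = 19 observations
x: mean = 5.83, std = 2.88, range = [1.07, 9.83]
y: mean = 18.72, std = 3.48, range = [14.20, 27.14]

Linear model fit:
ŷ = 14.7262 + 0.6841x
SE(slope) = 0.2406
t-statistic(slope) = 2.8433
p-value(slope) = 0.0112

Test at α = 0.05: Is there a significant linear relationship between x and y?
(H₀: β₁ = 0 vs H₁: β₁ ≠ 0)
Since p-value = 0.0112 < α = 0.05, reject H₀ — the slope is significantly different from 0.

Hypothesis test for the slope coefficient:

H₀: β₁ = 0 (no linear relationship)
H₁: β₁ ≠ 0 (linear relationship exists)

Test statistic: t = β̂₁ / SE(β̂₁) = 0.6841 / 0.2406 = 2.8433

The p-value (0.0112) is the probability, under H₀, of a t-statistic at least as extreme as |t| = 2.8433 (two-sided, df = n − 2 = 17).

Decision rule: reject H₀ if p-value < α.
p-value = 0.0112 < α = 0.05 → reject H₀.

At α = 0.05 the data do provide convincing evidence of a nonzero slope.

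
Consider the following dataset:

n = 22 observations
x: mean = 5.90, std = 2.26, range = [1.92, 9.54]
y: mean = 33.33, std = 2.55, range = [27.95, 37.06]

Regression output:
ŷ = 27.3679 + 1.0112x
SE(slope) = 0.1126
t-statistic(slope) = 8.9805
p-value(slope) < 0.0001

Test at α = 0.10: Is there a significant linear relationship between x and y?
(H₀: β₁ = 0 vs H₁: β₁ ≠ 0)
Reject H₀: p-value < 0.0001 < α = 0.10. The linear relationship is significant at the 10% level.

Hypothesis test for the slope coefficient:

H₀: β₁ = 0 (no linear relationship)
H₁: β₁ ≠ 0 (linear relationship exists)

Test statistic: t = β̂₁ / SE(β̂₁) = 1.0112 / 0.1126 = 8.9805

The p-value (<0.0001) is the probability, under H₀, of a t-statistic at least as extreme as |t| = 8.9805 (two-sided, df = n − 2 = 20).

Decision rule: reject H₀ if p-value < α.
p-value < 0.0001 < α = 0.10 → reject H₀.

Conclusion: the linear association between x and y is significant at the 10% level.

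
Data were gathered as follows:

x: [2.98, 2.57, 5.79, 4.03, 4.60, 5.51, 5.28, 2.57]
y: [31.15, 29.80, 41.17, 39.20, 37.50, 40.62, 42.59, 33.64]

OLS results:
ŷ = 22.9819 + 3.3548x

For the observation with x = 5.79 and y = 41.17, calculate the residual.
Residual = -1.2362

The residual is the difference between the actual value and the predicted value:

Residual = y - ŷ

Step 1: Calculate predicted value
ŷ = 22.9819 + 3.3548 × 5.79
ŷ = 42.4062

Step 2: Calculate residual
Residual = 41.17 - 42.4062
Residual = -1.2362

Interpretation: the model overestimates the actual value by 1.2362 at this point (negative residual → observation lies below the fitted line).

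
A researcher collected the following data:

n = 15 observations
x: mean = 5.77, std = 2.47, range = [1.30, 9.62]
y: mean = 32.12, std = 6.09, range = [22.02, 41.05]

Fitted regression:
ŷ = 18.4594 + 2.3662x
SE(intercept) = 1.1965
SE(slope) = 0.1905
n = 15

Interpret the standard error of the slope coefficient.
SE(slope) = 0.1905 measures the uncertainty in the estimated slope. The coefficient is estimated precisely (SE/|β̂₁| = 8.1%).

SE(β̂₁) = s / √Sxx, where s is the residual standard deviation and Sxx = Σ(x − x̄)². It is the yardstick for how far β̂₁ = 2.3662 could plausibly be from the true slope.

Relative precision:
- SE / |β̂₁| = 0.1905 / 2.3662 = 8.1%
- Rule of thumb (under 20%: precise; 20% to under 50%: moderately precise; 50% or more: imprecise) → precise

Link to interval estimation: a confidence interval for β₁ is β̂₁ ± t* × 0.1905, so SE sets the half-width per unit of t*.

What drives SE(β̂₁): larger n (here n = 15) → smaller SE.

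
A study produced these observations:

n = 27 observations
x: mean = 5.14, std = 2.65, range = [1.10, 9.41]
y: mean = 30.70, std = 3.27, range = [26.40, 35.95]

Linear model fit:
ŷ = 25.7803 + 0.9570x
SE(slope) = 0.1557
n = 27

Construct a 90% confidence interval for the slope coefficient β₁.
The 90% CI for β₁ is (0.6910, 1.2230)

Confidence interval for the slope:

The 90% CI for β₁ is: β̂₁ ± t*(α/2, n-2) × SE(β̂₁)

Step 1: Find critical t-value
- Confidence level = 0.9
- Degrees of freedom = n - 2 = 27 - 2 = 25
- t*(α/2, 25) = 1.7081

Step 2: Calculate margin of error
Margin = 1.7081 × 0.1557 = 0.2660

Step 3: Construct interval
CI = 0.9570 ± 0.2660
CI = (0.6910, 1.2230)

Interpretation: We are 90% confident that the true slope β₁ lies between 0.6910 and 1.2230.
The interval does not include 0, suggesting a significant linear relationship.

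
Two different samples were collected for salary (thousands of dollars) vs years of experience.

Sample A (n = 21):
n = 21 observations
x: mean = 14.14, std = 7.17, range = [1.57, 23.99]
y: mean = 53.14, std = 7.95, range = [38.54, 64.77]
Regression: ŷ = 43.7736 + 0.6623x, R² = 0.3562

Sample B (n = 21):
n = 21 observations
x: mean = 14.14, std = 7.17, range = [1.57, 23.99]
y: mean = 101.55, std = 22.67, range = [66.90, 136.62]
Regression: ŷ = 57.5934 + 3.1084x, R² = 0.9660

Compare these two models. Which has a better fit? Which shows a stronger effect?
Model B has the better fit (R² = 0.9660 vs 0.3562). Model B shows the stronger effect (|β₁| = 3.1084 vs 0.6623).

Model Comparison:

Which explains more variance? (R²)
- Model A: R² = 0.3562 → 35.62% of variance in salary explained
- Model B: R² = 0.9660 → 96.60% of variance in salary explained
- 0.9660 > 0.3562 → Model B has the better fit

Effect size (slope magnitude):
- Model A: β₁ = 0.6623 → predicted salary rises 0.6623 thousand dollars per additional year of experience
- Model B: β₁ = 3.1084 → predicted salary rises 3.1084 thousand dollars per additional year of experience
- |0.6623| < |3.1084| → Model B shows the stronger marginal effect

Note: The two samples could reflect different populations, time periods, or measurement quality.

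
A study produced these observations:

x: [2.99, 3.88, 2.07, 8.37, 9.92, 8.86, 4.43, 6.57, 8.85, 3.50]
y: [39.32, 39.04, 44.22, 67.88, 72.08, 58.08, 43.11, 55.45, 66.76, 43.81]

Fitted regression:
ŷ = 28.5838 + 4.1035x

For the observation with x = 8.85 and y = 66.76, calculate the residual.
Residual = 1.8602

The residual is the difference between the actual value and the predicted value:

Residual = y - ŷ

Step 1: Calculate predicted value
ŷ = 28.5838 + 4.1035 × 8.85
ŷ = 64.8998

Step 2: Calculate residual
Residual = 66.76 - 64.8998
Residual = 1.8602

Sign check: y > ŷ, so the point is above the line and the fit underestimates here.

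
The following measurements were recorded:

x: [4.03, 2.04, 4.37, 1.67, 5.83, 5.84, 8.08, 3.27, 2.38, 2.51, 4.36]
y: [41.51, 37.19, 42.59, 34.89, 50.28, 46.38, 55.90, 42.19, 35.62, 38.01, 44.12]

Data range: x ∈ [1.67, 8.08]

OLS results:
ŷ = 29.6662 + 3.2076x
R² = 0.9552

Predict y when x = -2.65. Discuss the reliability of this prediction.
The equation gives ŷ = 21.1661; however x = -2.65 is 4.32 units below the observed range, so this extrapolated value should not be trusted.

Prediction calculation:
ŷ = 29.6662 + 3.2076 × (-2.65)
ŷ = 21.1661

Reliability:
- Data range: x ∈ [1.67, 8.08]
- Prediction point: x = -2.65 is 4.32 units below the observed range → this is EXTRAPOLATION, not interpolation

Why that matters here:
- The standard error of prediction grows with (x − x̄)², and x = -2.65 is far from x̄ = 4.03
- There are no observations near this x to validate the fitted line there
- Real relationships often flatten, saturate, or turn nonlinear at extremes

A defensible statement: 'if the linear trend continued to x = -2.65, y would be about 21.1661' — the premise is untested.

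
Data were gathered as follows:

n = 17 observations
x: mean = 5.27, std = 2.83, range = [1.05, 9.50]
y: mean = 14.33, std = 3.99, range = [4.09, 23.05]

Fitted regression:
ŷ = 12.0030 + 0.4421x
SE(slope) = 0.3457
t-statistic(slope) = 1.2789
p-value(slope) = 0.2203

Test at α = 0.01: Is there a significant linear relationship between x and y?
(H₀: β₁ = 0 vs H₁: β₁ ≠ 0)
p-value = 0.2203 ≥ α = 0.01, so we fail to reject H₀. The relationship is not significant.

Hypothesis test for the slope coefficient:

H₀: β₁ = 0 (no linear relationship)
H₁: β₁ ≠ 0 (linear relationship exists)

Test statistic: t = β̂₁ / SE(β̂₁) = 0.4421 / 0.3457 = 1.2789

p = 0.2203: how often a slope estimate this far from 0 (in SE units) would arise by chance if β₁ were truly 0.

Decision rule: reject H₀ if p-value < α.
p-value = 0.2203 ≥ α = 0.01 → fail to reject H₀.

Conclusion: the linear association between x and y is not significant at the 1% level.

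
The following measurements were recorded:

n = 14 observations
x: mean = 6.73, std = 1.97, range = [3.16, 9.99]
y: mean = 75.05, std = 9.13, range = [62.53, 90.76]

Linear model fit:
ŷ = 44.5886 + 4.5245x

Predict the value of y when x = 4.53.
ŷ = 65.0846

x = 4.53 lies inside the observed range [3.16, 9.99], so the fitted equation applies directly:

ŷ = 44.5886 + 4.5245 × 4.53
ŷ = 44.5886 + 20.4960
ŷ = 65.0846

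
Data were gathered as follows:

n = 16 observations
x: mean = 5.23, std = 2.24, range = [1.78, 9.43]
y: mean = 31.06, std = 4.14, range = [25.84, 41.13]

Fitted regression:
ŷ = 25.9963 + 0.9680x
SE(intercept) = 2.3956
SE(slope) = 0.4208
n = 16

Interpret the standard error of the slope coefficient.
SE(β̂₁) = 0.4208 is the estimated standard deviation of the slope estimate across repeated samples; relative to β̂₁ = 0.9680 that is 43.5%, a moderately precise estimate.

What SE measures:
- The standard error quantifies the sampling variability of the coefficient estimate
- It is the estimated standard deviation of β̂₁ across hypothetical repeated samples of the same size
- Smaller SE → more precise estimate

Relative precision:
- SE / |β̂₁| = 0.4208 / 0.9680 = 43.5%
- Rule of thumb (under 20%: precise; 20% to under 50%: moderately precise; 50% or more: imprecise) → moderately precise

Rough 95% range (±2 SE): 0.9680 ± 0.8416 → (0.1264, 1.8096).

What drives SE(β̂₁): more residual scatter → larger SE; larger n (here n = 16) → smaller SE.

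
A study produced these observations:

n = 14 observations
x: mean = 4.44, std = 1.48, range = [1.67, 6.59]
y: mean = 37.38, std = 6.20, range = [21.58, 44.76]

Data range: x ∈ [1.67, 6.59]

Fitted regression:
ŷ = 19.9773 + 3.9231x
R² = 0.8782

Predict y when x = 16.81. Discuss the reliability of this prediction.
ŷ = 85.9246 (extrapolation — x = 16.81 lies outside [1.67, 6.59], so reliability is low).

Prediction calculation:
ŷ = 19.9773 + 3.9231 × 16.81
ŷ = 85.9246

Reliability:
- Data range: x ∈ [1.67, 6.59]
- Prediction point: x = 16.81 is 10.22 units above the observed range → this is EXTRAPOLATION, not interpolation

Why that matters here:
- Real relationships often flatten, saturate, or turn nonlinear at extremes
- The linear relationship may not hold outside the observed range
- R² describes fit only over the sampled x values; it says nothing about behaviour beyond them

A defensible statement: 'if the linear trend continued to x = 16.81, y would be about 85.9246' — the premise is untested.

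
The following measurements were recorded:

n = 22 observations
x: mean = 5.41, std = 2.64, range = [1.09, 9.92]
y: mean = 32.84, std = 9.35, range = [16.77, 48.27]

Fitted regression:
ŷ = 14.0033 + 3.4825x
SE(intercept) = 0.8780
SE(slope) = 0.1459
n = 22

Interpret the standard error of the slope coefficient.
SE(slope) = 0.1459 measures the uncertainty in the estimated slope. The coefficient is estimated precisely (SE/|β̂₁| = 4.2%).

SE(β̂₁) = 0.1459 says: if we drew many samples of n = 22 from the same population and refit each time, the fitted slopes would scatter with a standard deviation of roughly 0.1459 around the true β₁.

Relative precision:
- SE / |β̂₁| = 0.1459 / 3.4825 = 4.2%
- Rule of thumb (under 20%: precise; 20% to under 50%: moderately precise; 50% or more: imprecise) → precise

Link to the t-test: t = β̂₁ / SE(β̂₁) = 3.4825 / 0.1459 = 23.8691, the statistic for H₀: β₁ = 0.

What drives SE(β̂₁): more residual scatter → larger SE; larger n (here n = 22) → smaller SE; wider spread of x values → smaller SE.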